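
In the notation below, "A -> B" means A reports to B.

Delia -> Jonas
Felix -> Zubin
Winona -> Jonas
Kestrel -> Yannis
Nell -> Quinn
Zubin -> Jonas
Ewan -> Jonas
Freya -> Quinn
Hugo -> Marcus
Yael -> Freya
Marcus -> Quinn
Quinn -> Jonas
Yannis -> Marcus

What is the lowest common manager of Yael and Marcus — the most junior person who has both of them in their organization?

Yael's chain of managers is Freya, Quinn, Jonas. Marcus's chain of managers is Quinn, Jonas. The first manager that appears in both chains is Quinn.

Quinn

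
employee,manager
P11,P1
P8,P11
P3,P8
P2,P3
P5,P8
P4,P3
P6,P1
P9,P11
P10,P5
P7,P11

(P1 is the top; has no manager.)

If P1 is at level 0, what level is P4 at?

Chain from P4 up to P1: P4 → P3 → P8 → P11 → P1. That is 4 steps up, so P4 is 4 levels below P1.

4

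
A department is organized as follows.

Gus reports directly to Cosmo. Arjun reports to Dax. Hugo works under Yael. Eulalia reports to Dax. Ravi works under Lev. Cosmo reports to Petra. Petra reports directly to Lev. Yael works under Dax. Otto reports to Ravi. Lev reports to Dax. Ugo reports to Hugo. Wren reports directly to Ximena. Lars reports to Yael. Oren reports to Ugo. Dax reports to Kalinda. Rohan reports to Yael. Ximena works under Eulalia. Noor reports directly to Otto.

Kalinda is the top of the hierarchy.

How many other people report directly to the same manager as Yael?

Yael reports to Dax. Dax's other direct reports are Arjun, Lev, Eulalia — 3 peers.

3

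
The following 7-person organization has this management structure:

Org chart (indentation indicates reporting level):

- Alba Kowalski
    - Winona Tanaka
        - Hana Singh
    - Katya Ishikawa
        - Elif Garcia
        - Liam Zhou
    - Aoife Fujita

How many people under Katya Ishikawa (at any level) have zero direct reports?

2

The people in Katya Ishikawa's organization with no one reporting to them are Liam Zhou, Elif Garcia. That is 2.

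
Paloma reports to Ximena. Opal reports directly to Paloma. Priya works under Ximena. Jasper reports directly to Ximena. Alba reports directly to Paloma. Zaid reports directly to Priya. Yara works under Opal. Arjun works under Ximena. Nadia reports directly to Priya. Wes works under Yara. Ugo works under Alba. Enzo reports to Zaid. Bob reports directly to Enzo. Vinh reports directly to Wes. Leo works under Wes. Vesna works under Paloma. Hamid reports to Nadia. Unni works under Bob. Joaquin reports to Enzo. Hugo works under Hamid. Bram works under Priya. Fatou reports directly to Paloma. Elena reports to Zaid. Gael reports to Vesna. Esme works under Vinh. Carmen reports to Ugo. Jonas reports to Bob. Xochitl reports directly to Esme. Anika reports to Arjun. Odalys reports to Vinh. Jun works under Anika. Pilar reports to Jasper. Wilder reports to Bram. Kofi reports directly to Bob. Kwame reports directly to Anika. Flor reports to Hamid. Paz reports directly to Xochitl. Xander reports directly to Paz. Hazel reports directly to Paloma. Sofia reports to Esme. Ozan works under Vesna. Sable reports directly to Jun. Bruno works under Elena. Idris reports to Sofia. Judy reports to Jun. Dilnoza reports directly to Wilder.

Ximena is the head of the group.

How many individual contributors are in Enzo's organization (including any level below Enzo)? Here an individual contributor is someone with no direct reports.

4

The people in Enzo's organization with no one reporting to them are Joaquin, Kofi, Jonas, Unni. That is 4.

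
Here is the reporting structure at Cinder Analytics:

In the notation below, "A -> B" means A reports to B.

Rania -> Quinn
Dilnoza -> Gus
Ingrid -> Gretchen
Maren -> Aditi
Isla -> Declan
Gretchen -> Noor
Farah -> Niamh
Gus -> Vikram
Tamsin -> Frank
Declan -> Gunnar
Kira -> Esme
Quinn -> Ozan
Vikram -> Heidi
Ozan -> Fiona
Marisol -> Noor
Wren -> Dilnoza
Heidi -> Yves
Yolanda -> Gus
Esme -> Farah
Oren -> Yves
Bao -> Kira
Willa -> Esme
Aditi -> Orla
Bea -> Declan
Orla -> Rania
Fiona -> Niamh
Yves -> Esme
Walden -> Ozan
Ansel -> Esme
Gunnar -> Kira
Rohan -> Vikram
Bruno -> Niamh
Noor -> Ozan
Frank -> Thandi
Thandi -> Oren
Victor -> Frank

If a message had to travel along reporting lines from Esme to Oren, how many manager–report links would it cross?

Oren is in Esme's organization: the chain from Oren up to Esme is Oren → Yves → Esme, which is 2 links.

2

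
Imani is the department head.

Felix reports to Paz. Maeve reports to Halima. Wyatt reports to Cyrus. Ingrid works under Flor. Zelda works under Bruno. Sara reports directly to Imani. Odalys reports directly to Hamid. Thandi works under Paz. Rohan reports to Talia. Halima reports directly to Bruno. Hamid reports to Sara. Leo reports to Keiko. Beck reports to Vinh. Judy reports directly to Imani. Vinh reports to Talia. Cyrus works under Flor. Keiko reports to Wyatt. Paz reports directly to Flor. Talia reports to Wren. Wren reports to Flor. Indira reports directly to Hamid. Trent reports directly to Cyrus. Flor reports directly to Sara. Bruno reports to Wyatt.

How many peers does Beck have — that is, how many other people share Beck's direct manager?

Beck reports to Vinh, and Vinh has no other direct reports. Beck has 0 peers.

0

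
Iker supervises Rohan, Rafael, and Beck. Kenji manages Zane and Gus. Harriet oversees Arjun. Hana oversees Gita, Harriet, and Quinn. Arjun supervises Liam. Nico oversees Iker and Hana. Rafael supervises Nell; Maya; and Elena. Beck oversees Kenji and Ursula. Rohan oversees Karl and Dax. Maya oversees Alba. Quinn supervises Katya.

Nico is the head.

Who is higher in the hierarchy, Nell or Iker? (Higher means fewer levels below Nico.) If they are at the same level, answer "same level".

Nell is 3 levels below Nico; Iker is 1. Iker is higher.

Iker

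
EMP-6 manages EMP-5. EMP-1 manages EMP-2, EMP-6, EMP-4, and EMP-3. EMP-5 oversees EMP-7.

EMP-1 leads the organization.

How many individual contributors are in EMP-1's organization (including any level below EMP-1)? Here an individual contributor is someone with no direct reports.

The people in EMP-1's organization with no one reporting to them are EMP-3, EMP-4, EMP-7, EMP-2. That is 4.

4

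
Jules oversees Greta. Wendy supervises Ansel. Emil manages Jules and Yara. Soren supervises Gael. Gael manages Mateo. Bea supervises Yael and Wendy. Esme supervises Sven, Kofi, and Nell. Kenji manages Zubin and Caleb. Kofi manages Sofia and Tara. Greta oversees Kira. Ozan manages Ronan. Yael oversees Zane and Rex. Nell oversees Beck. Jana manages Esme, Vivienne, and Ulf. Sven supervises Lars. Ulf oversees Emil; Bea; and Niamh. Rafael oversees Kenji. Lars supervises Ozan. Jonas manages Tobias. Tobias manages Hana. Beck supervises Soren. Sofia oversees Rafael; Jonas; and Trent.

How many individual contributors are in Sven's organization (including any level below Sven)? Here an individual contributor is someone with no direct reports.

1

The only person in Sven's organization with no one reporting to them is Ronan. That is 1.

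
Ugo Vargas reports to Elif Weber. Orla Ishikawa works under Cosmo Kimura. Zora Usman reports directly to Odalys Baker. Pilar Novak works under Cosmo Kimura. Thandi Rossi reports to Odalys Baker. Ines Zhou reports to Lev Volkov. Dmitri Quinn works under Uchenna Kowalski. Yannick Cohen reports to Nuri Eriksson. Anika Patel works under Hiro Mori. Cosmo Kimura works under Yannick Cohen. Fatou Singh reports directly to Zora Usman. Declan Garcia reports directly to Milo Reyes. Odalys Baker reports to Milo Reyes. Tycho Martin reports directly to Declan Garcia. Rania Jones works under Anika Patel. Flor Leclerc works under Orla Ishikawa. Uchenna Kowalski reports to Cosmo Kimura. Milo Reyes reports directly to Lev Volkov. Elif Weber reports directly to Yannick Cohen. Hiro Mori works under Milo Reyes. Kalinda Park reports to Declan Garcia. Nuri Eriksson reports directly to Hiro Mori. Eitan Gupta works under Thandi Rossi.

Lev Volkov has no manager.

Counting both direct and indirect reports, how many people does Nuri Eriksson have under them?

Nuri Eriksson directly manages Yannick Cohen. Under Yannick Cohen: Elif Weber, Ugo Vargas, Cosmo Kimura, Uchenna Kowalski, Dmitri Quinn, Orla Ishikawa, Flor Leclerc, Pilar Novak (8). That's 9 in total.

9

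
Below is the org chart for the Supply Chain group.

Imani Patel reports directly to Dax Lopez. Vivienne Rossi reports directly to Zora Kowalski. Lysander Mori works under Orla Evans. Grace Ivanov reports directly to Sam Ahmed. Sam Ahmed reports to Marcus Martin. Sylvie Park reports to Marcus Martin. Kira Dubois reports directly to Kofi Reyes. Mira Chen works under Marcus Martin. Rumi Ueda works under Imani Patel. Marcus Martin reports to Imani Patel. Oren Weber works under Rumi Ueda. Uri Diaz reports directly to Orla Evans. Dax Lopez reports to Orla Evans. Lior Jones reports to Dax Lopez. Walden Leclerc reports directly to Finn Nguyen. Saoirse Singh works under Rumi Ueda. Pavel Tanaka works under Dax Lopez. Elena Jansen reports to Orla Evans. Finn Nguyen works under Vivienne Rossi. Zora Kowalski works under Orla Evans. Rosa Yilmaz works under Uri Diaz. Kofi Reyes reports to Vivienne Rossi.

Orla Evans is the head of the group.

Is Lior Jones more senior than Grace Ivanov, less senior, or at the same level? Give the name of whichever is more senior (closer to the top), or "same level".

Lior Jones is 2 levels below Orla Evans; Grace Ivanov is 5. Lior Jones is higher.

Lior Jones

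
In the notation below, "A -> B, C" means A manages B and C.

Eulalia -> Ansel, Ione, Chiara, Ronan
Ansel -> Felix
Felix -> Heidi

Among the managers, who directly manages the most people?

Eulalia

Direct-report counts: Eulalia has 4; Ansel has 1; Felix has 1. The largest is 4, held by Eulalia.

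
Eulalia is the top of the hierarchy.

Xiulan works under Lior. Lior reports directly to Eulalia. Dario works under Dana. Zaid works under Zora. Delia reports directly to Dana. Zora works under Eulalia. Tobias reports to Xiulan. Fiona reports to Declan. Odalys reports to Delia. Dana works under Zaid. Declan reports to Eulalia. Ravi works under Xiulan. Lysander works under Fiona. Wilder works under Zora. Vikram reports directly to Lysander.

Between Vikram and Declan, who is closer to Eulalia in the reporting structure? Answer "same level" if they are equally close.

Declan

Vikram is 4 levels below Eulalia; Declan is 1. Declan is higher.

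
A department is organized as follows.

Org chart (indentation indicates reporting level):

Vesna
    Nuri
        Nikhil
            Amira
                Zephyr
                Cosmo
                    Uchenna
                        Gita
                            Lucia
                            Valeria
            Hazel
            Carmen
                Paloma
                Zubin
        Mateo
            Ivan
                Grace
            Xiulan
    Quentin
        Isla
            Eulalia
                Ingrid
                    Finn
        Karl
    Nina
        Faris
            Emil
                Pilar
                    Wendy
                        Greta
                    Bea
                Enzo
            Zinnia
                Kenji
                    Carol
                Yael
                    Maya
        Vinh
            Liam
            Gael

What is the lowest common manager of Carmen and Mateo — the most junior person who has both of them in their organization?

Carmen's chain of managers is Nikhil, Nuri, Vesna. Mateo's chain of managers is Nuri, Vesna. The first manager that appears in both chains is Nuri.

Nuri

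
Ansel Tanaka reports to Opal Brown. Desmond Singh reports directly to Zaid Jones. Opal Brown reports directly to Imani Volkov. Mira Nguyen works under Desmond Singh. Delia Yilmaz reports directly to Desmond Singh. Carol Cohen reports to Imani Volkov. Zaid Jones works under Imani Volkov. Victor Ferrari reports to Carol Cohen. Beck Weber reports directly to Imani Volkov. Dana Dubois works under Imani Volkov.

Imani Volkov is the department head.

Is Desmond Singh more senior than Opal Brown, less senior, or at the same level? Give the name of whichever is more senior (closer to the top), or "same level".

Opal Brown

Desmond Singh is 2 levels below Imani Volkov; Opal Brown is 1. Opal Brown is higher.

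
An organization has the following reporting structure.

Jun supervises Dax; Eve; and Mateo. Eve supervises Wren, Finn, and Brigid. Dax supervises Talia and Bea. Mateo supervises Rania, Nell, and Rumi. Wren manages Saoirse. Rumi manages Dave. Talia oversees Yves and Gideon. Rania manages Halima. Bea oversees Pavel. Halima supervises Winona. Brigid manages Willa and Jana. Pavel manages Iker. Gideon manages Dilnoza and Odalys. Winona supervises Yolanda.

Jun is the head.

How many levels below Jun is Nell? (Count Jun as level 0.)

Chain from Nell up to Jun: Nell → Mateo → Jun. That is 2 steps up, so Nell is 2 levels below Jun.

2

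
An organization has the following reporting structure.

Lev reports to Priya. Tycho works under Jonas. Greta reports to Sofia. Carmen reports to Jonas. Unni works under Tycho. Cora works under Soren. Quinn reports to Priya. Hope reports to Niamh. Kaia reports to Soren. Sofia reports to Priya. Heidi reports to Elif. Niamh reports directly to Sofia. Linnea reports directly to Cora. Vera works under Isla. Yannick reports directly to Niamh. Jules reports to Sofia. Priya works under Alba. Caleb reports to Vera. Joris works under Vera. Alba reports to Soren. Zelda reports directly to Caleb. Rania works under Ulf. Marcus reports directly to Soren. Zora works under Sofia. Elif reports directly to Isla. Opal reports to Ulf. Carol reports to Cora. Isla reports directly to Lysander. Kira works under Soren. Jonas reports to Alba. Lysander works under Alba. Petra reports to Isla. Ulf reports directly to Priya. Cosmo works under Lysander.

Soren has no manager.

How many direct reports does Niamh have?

2

Niamh directly manages Hope, Yannick. That is 2 direct reports.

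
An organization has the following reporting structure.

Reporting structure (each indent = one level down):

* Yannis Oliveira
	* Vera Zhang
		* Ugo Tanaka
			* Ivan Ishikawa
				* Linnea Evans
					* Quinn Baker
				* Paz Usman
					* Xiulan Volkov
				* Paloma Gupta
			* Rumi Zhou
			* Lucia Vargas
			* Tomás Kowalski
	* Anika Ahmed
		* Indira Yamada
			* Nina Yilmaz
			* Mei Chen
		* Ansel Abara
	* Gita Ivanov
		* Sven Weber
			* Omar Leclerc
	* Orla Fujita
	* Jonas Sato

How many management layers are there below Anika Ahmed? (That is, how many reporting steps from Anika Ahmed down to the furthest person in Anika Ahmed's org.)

The longest chain under Anika Ahmed runs Anika Ahmed → Indira Yamada → Mei Chen, which is 2 levels below Anika Ahmed.

2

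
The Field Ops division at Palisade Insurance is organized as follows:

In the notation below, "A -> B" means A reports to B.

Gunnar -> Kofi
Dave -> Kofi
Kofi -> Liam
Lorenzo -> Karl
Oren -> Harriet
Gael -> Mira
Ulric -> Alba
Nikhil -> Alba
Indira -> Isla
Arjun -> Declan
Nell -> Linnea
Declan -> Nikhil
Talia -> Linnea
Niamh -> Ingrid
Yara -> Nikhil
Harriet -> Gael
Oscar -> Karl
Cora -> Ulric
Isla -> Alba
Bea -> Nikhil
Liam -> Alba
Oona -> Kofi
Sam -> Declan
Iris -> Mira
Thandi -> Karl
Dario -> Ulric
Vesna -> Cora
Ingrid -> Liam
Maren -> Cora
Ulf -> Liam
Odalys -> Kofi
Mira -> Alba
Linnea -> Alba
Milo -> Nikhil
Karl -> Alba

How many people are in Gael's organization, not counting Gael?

2

Gael directly manages Harriet. Under Harriet: Oren (1). That's 2 in total.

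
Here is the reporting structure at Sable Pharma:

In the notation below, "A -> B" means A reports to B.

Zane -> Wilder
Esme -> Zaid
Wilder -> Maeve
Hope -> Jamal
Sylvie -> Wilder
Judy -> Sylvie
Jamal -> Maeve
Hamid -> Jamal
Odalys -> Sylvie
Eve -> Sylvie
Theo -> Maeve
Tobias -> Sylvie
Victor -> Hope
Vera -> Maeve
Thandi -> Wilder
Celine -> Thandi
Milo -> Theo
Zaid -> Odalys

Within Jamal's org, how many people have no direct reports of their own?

2

The people in Jamal's organization with no one reporting to them are Hamid, Victor. That is 2.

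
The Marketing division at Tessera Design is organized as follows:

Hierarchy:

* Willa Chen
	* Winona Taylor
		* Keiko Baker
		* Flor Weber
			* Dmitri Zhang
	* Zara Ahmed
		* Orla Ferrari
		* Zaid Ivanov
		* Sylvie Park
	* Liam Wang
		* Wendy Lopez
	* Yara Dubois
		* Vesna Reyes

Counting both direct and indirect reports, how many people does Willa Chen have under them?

Willa Chen directly manages Winona Taylor, Zara Ahmed, Liam Wang, Yara Dubois. Under Winona Taylor: Flor Weber, Dmitri Zhang, Keiko Baker (3). Under Zara Ahmed: Sylvie Park, Zaid Ivanov, Orla Ferrari (3). Under Liam Wang: Wendy Lopez (1). Under Yara Dubois: Vesna Reyes (1). So Willa Chen's organization is 4 direct reports plus everyone under them: 4 + 4 + 2 + 2 = 12.

12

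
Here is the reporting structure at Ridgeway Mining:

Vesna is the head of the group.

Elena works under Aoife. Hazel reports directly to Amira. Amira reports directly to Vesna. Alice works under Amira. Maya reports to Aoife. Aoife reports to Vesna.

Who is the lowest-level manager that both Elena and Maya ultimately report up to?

Elena's chain of managers is Aoife, Vesna. Maya's chain of managers is Aoife, Vesna. The first manager that appears in both chains is Aoife.

Aoife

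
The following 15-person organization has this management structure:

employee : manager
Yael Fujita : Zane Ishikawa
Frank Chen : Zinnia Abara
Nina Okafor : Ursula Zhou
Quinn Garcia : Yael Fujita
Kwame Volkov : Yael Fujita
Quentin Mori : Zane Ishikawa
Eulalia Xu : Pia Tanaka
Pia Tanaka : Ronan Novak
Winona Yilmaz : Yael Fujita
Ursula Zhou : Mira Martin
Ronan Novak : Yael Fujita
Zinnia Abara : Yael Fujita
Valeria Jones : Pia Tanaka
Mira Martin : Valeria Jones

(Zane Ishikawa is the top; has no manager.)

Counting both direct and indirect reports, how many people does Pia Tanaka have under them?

5

Pia Tanaka directly manages Valeria Jones, Eulalia Xu. Under Valeria Jones: Mira Martin, Ursula Zhou, Nina Okafor (3). Eulalia Xu has no reports. So Pia Tanaka's organization is 2 direct reports plus everyone under them: 4 + 1 = 5.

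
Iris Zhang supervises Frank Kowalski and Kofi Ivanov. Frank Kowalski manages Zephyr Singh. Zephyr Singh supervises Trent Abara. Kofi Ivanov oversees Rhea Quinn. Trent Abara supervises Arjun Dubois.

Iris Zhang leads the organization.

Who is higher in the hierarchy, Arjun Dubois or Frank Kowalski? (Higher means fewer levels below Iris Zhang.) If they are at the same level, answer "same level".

Arjun Dubois is 4 levels below Iris Zhang; Frank Kowalski is 1. Frank Kowalski is higher.

Frank Kowalski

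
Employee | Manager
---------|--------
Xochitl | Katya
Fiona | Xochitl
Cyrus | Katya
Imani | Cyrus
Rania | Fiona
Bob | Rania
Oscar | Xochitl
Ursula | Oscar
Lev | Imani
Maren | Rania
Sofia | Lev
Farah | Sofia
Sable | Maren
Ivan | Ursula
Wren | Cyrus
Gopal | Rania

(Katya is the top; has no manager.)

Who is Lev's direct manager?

Imani

Lev reports directly to Imani.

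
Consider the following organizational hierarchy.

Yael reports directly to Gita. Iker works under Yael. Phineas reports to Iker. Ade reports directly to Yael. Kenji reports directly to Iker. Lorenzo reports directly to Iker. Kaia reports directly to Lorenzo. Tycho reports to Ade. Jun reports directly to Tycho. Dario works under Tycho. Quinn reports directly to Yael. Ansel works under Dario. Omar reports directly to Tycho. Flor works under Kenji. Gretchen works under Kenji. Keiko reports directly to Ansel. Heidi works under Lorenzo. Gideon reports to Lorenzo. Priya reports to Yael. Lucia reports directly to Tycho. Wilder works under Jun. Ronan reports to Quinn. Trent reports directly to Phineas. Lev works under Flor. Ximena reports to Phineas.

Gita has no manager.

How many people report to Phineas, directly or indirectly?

2

Phineas directly manages Trent, Ximena. Trent has no reports. Ximena has no reports. So Phineas's organization is 2 direct reports plus everyone under them: 1 + 1 = 2.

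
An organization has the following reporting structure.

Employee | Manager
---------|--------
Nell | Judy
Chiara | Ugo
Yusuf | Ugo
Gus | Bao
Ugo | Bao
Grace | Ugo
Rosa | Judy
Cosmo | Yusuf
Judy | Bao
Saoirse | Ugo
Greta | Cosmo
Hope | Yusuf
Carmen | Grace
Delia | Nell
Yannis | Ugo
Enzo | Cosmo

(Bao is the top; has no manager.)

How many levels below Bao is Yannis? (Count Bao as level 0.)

Chain from Yannis up to Bao: Yannis → Ugo → Bao. That is 2 steps up, so Yannis is 2 levels below Bao.

2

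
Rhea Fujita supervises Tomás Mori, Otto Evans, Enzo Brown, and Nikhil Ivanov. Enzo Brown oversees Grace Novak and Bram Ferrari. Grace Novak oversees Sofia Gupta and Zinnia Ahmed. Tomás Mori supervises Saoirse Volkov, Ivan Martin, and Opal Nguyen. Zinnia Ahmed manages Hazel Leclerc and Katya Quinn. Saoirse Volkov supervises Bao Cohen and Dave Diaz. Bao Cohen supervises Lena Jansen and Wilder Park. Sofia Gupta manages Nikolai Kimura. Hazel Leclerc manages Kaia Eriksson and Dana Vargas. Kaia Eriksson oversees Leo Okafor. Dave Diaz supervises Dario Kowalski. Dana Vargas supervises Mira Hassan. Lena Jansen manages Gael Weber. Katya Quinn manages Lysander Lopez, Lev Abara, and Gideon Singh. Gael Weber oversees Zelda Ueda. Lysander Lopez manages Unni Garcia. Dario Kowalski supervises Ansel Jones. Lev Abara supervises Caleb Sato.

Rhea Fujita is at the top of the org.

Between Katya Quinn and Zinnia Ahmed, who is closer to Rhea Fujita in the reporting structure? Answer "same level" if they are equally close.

Zinnia Ahmed

Katya Quinn is 4 levels below Rhea Fujita; Zinnia Ahmed is 3. Zinnia Ahmed is higher.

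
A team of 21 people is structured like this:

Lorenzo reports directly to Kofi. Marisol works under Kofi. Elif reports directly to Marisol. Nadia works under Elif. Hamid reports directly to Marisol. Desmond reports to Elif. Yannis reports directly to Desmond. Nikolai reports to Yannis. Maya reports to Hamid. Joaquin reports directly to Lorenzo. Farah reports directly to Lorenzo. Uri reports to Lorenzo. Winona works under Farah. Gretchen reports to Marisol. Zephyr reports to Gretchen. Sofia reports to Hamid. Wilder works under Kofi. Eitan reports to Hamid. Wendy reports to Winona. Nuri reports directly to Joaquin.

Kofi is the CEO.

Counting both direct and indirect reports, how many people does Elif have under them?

4

Elif directly manages Nadia, Desmond. Nadia has no reports. Under Desmond: Yannis, Nikolai (2). So Elif's organization is 2 direct reports plus everyone under them: 1 + 3 = 4.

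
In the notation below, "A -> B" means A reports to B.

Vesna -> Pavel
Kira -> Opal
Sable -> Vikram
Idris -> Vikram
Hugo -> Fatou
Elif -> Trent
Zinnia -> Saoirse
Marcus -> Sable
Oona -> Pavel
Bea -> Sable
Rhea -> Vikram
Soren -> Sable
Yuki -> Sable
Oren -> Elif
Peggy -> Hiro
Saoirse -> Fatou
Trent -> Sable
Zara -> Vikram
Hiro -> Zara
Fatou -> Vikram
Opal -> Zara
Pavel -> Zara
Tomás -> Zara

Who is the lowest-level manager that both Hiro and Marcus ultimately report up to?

Vikram

Hiro's chain of managers is Zara, Vikram. Marcus's chain of managers is Sable, Vikram. The first manager that appears in both chains is Vikram.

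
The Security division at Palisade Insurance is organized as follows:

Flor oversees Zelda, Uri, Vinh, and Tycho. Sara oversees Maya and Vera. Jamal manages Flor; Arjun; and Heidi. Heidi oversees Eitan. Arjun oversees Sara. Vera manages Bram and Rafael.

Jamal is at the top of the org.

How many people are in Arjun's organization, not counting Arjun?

5

Arjun directly manages Sara. Under Sara: Vera, Rafael, Bram, Maya (4). That's 5 in total.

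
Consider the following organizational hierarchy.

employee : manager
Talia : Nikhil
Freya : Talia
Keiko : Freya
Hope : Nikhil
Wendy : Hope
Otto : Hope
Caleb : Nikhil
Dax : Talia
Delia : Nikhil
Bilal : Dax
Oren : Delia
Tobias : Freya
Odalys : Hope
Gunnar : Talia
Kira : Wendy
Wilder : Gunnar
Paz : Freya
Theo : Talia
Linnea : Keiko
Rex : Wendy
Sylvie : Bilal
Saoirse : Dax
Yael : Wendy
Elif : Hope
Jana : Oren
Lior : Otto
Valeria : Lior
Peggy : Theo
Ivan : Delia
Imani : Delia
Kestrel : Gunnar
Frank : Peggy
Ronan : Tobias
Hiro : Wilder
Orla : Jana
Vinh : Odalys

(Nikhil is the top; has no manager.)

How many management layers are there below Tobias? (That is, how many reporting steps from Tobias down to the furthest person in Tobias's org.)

The longest chain under Tobias runs Tobias → Ronan, which is 1 level below Tobias.

1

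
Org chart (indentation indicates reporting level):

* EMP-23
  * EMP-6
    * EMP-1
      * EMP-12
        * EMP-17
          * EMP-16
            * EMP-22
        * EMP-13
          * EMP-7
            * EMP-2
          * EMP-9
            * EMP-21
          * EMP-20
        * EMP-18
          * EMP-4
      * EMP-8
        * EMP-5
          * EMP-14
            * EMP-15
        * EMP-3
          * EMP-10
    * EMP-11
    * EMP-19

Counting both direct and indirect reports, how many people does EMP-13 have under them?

EMP-13 directly manages EMP-7, EMP-9, EMP-20. Under EMP-7: EMP-2 (1). Under EMP-9: EMP-21 (1). EMP-20 has no reports. So EMP-13's organization is 3 direct reports plus everyone under them: 2 + 2 + 1 = 5.

5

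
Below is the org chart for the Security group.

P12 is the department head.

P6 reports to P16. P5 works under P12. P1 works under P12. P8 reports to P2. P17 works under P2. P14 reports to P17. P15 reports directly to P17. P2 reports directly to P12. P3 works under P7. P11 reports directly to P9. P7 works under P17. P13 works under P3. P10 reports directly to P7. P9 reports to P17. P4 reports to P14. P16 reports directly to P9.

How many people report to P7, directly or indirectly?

P7 directly manages P10, P3. P10 has no reports. Under P3: P13 (1). So P7's organization is 2 direct reports plus everyone under them: 1 + 2 = 3.

3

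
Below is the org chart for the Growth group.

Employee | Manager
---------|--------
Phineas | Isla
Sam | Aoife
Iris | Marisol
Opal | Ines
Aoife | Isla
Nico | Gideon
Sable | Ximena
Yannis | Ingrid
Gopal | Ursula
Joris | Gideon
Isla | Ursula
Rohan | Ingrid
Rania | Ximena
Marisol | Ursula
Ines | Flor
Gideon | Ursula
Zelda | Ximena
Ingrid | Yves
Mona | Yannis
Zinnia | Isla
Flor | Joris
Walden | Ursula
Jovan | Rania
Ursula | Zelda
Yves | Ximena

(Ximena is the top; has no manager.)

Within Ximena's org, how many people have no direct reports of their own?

The people in Ximena's organization with no one reporting to them are Rohan, Mona, Sable, Jovan, Gopal, Iris, Walden, Nico, Opal, Phineas, Zinnia, Sam. That is 12.

12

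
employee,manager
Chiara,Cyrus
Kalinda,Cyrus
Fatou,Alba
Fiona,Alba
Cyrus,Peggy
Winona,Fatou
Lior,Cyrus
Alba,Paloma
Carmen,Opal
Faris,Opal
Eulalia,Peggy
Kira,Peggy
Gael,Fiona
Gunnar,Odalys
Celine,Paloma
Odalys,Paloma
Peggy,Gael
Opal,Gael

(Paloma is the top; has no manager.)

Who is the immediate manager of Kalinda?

Cyrus

Kalinda reports directly to Cyrus.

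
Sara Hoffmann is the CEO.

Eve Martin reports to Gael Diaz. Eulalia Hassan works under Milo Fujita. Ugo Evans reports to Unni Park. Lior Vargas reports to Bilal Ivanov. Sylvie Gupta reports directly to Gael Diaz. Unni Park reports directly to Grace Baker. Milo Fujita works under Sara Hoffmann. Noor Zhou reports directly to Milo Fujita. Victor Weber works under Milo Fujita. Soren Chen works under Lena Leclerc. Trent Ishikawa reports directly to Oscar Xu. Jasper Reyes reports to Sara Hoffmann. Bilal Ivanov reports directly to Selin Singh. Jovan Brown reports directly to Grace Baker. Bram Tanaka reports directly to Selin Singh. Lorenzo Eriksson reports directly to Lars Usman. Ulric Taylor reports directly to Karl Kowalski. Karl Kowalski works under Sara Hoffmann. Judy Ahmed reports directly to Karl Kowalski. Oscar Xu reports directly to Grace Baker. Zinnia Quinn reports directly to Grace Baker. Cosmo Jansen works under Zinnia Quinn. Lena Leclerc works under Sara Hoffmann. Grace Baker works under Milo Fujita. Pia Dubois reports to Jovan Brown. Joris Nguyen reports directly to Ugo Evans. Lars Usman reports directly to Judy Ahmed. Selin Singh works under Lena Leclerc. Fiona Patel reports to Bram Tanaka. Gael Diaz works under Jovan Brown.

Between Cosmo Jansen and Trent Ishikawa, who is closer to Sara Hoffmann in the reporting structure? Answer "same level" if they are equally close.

same level

Both Cosmo Jansen and Trent Ishikawa are 4 levels below Sara Hoffmann.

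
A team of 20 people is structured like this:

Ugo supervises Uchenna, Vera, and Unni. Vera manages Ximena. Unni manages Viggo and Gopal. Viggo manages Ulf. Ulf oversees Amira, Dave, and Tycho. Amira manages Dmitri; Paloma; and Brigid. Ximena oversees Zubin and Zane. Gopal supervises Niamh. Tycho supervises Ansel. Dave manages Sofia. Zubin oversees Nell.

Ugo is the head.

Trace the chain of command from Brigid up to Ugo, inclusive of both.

Brigid reports to Amira. Amira reports to Ulf. Ulf reports to Viggo. Viggo reports to Unni. Unni reports to Ugo. Ugo is at the top.

Brigid -> Amira -> Ulf -> Viggo -> Unni -> Ugo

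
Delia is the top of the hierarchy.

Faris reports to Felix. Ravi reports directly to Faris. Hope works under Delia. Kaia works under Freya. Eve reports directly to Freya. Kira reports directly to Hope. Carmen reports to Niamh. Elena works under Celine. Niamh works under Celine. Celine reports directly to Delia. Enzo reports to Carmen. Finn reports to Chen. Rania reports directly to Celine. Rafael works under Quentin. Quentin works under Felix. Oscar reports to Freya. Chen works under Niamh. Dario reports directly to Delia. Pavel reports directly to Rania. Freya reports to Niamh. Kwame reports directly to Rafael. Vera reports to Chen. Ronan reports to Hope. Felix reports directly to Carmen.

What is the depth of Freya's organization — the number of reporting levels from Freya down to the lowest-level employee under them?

1

The longest chain under Freya runs Freya → Oscar, which is 1 level below Freya.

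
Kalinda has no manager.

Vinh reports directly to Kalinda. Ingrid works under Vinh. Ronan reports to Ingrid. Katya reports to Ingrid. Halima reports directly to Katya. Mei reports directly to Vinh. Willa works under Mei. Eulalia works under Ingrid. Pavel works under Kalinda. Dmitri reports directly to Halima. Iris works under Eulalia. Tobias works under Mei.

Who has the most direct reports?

Ingrid

Direct-report counts: Kalinda has 2; Vinh has 2; Mei has 2; Ingrid has 3; Eulalia has 1; Katya has 1; Halima has 1. The largest is 3, held by Ingrid.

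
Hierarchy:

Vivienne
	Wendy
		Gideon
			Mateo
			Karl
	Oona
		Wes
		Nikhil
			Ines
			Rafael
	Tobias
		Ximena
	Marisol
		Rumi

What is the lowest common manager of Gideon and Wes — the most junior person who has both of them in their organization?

Gideon's chain of managers is Wendy, Vivienne. Wes's chain of managers is Oona, Vivienne. The first manager that appears in both chains is Vivienne.

Vivienne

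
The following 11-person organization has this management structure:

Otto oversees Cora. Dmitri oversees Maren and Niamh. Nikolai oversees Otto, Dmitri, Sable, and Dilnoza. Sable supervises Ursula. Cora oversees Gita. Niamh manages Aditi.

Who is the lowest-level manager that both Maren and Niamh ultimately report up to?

Dmitri

Maren's chain of managers is Dmitri, Nikolai. Niamh's chain of managers is Dmitri, Nikolai. The first manager that appears in both chains is Dmitri.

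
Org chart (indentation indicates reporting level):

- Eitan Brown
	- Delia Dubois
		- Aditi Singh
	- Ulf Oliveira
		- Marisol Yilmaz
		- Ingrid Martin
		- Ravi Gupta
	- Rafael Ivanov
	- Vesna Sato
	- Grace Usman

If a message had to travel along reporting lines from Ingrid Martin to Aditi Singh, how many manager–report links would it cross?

Ingrid Martin is 2 levels below Eitan Brown, and Aditi Singh is 2 levels below Eitan Brown (their lowest common manager). The shortest path runs up from Ingrid Martin to Eitan Brown and back down to Aditi Singh: 2 + 2 = 4 links.

4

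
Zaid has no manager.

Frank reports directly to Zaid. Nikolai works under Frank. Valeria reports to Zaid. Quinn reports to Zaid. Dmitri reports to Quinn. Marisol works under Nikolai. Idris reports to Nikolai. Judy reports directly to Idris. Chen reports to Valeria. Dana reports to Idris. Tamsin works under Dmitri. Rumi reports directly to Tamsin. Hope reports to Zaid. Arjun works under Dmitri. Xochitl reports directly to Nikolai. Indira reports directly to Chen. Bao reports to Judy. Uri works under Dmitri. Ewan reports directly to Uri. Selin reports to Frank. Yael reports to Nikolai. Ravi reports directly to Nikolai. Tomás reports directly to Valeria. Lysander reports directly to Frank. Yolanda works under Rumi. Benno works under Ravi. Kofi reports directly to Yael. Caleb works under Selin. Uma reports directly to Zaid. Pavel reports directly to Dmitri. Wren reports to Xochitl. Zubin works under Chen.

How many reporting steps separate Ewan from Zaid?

Chain from Ewan up to Zaid: Ewan → Uri → Dmitri → Quinn → Zaid. That is 4 steps up, so Ewan is 4 levels below Zaid.

4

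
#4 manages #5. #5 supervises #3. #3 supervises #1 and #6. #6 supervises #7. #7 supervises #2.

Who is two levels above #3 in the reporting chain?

#4

#3 reports to #5, and #5 reports to #4. So #3's skip-level manager is #4.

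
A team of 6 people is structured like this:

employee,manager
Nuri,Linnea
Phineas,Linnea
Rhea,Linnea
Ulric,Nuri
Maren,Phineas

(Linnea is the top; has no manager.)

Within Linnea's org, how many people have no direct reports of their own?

The people in Linnea's organization with no one reporting to them are Rhea, Maren, Ulric. That is 3.

3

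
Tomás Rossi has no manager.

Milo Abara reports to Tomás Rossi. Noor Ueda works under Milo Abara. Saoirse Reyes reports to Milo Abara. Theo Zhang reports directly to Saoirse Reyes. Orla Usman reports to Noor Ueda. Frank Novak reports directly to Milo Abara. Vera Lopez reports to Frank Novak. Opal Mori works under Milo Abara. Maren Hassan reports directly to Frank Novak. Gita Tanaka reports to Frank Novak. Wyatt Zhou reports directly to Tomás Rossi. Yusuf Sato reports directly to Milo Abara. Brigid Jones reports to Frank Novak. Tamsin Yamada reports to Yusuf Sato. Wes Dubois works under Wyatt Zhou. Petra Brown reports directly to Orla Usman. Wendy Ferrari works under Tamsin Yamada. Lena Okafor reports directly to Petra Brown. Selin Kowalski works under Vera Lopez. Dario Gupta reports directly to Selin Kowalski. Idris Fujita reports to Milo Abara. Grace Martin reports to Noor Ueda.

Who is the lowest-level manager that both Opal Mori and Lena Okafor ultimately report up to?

Opal Mori's chain of managers is Milo Abara, Tomás Rossi. Lena Okafor's chain of managers is Petra Brown, Orla Usman, Noor Ueda, Milo Abara, Tomás Rossi. The first manager that appears in both chains is Milo Abara.

Milo Abara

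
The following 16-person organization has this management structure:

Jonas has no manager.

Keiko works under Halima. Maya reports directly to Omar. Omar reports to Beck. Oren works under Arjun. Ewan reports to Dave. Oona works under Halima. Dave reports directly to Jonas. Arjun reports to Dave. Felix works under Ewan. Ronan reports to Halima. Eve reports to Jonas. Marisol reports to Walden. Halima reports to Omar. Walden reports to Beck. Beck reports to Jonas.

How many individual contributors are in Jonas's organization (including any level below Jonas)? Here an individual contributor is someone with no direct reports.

8

The people in Jonas's organization with no one reporting to them are Felix, Oren, Marisol, Maya, Keiko, Ronan, Oona, Eve. That is 8.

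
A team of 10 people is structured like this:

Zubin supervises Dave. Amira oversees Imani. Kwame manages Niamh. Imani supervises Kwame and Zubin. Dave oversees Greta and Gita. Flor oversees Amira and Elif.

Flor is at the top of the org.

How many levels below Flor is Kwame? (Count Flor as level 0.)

Chain from Kwame up to Flor: Kwame → Imani → Amira → Flor. That is 3 steps up, so Kwame is 3 levels below Flor.

3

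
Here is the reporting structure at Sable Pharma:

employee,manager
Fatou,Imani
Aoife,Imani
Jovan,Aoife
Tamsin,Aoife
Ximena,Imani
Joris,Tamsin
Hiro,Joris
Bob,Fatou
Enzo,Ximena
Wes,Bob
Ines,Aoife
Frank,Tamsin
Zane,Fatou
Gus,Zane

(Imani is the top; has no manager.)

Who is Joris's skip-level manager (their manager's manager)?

Aoife

Joris reports to Tamsin, and Tamsin reports to Aoife. So Joris's skip-level manager is Aoife.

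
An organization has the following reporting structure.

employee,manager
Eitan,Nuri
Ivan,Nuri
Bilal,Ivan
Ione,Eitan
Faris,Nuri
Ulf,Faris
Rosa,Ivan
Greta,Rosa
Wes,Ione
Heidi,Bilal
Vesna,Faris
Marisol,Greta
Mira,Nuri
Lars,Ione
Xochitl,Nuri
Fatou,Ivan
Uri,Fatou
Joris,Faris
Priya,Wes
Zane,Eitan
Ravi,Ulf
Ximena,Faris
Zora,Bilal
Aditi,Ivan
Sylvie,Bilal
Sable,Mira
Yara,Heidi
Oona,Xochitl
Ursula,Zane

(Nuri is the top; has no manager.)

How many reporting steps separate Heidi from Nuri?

3

Chain from Heidi up to Nuri: Heidi → Bilal → Ivan → Nuri. That is 3 steps up, so Heidi is 3 levels below Nuri.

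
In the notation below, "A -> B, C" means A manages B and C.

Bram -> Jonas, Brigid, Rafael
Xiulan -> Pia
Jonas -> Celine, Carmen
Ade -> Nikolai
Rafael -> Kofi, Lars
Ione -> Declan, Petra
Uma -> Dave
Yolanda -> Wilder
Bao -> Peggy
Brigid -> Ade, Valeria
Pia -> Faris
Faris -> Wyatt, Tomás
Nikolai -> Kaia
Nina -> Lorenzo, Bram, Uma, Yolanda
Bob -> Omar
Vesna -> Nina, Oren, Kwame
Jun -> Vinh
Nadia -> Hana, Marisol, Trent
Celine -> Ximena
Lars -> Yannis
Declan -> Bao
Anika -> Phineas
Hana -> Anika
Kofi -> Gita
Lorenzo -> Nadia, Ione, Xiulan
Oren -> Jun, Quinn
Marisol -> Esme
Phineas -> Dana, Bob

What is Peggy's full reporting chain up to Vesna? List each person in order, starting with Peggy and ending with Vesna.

Peggy -> Bao -> Declan -> Ione -> Lorenzo -> Nina -> Vesna

Peggy reports to Bao. Bao reports to Declan. Declan reports to Ione. Ione reports to Lorenzo. Lorenzo reports to Nina. Nina reports to Vesna. Vesna is at the top.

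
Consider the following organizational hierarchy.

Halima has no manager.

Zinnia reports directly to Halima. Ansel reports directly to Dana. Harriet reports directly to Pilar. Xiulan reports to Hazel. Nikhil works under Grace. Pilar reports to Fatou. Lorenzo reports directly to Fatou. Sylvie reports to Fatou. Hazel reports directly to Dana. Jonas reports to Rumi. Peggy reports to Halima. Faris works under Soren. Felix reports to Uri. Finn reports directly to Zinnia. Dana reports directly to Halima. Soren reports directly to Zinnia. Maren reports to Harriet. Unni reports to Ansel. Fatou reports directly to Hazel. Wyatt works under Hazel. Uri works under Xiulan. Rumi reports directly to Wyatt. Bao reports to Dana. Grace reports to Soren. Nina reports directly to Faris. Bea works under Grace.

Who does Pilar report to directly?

Pilar reports directly to Fatou.

Fatou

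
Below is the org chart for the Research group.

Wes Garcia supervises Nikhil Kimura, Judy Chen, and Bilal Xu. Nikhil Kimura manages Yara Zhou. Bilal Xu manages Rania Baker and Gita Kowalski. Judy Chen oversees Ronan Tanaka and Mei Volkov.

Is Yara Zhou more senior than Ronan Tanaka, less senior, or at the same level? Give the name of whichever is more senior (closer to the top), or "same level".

Both Yara Zhou and Ronan Tanaka are 2 levels below Wes Garcia.

same level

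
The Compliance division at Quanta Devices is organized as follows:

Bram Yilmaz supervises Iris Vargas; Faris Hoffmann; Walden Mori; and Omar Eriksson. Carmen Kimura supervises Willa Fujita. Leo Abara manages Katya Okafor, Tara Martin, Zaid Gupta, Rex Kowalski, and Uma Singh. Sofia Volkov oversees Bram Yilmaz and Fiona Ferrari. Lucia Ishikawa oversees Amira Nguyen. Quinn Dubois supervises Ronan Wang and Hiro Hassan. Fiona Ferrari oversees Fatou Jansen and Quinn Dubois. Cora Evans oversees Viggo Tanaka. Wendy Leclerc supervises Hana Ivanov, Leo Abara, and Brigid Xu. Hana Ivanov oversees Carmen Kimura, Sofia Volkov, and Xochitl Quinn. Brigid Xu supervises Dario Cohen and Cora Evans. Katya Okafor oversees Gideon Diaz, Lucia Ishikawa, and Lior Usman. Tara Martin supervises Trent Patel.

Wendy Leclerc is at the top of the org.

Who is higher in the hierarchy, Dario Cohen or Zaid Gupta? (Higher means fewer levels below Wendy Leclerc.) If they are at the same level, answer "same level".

same level

Both Dario Cohen and Zaid Gupta are 2 levels below Wendy Leclerc.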